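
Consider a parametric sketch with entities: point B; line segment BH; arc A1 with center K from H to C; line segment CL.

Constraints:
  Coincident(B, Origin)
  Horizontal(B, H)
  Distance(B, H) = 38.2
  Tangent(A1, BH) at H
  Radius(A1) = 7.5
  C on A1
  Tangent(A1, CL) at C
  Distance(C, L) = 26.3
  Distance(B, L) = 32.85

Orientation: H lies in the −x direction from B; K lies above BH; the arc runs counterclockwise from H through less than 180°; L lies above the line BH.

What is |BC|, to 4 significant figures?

31.87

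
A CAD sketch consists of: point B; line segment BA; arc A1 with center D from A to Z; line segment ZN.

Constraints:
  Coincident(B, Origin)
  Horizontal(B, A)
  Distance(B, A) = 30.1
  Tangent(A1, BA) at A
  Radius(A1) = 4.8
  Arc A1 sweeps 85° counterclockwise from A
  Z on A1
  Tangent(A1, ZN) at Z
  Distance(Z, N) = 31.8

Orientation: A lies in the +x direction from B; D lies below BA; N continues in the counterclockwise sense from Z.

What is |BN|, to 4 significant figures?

42.53

On A1, A sits at bearing 90° from D; an 85° counterclockwise sweep puts Z at bearing 175°, so Z = D + 4.8·(cos 175°, sin 175°) = (25.32, -4.382). A1 meets ZN tangentially, so DZ is at right angles to ZN, so ZN runs along (−sin 175°, cos 175°); with |ZN| = 31.8, N = (22.55, -36.06). Then |BN| = |N − B| = 42.53.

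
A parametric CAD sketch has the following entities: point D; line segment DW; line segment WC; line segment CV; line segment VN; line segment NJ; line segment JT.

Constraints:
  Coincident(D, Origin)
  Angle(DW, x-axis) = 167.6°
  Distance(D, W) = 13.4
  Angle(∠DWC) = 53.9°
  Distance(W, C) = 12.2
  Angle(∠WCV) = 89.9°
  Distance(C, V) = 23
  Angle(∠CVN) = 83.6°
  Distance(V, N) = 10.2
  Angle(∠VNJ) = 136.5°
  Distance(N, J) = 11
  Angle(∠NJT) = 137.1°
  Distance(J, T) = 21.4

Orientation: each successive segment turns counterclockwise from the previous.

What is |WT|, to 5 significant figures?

8.8862

D is at the origin; DW runs at 167.6° with length 13.4, so W = (-13.087, 2.8775). ∠DWC = 53.9° gives WC at -66.300° from the x-axis; with |WC| = 12.2, C = (-8.1836, -8.2936). ∠WCV = 89.9° gives CV at 23.800° from the x-axis; with |CV| = 23.0, V = (12.860, 0.98791). ∠CVN = 83.6° gives VN at 120.20° from the x-axis; with |VN| = 10.2, N = (7.7296, 9.8035). ∠VNJ = 136.5° gives NJ at 163.70° from the x-axis; with |NJ| = 11.0, J = (-2.8282, 12.891). ∠NJT = 137.1° gives JT at -153.40° from the x-axis; with |JT| = 21.4, T = (-21.963, 3.3088). Then |WT| = |T − W| = 8.8862.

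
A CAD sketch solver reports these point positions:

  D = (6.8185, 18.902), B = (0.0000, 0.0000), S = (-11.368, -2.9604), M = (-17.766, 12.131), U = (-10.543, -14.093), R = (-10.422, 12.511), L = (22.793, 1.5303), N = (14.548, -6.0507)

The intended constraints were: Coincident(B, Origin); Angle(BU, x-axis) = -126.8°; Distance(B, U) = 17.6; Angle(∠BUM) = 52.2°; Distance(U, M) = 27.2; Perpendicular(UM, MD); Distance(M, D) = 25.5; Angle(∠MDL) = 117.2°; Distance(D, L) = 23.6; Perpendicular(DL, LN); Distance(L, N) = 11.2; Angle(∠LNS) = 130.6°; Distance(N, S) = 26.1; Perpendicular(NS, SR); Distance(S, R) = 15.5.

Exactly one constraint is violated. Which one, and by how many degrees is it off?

Perpendicular(NS, SR) — off by 3.30°.

B = (0.00, 0.00) ✓; BU at -126.8° ✓; |BU| = 17.60 ✓; ∠BUM = 52.20° ✓; |UM| = 27.20 ✓; ∠(UM, MD) = 90.00° ✓; |MD| = 25.50 ✓; ∠MDL = 117.2° ✓; |DL| = 23.60 ✓; ∠(DL, LN) = 90.00° ✓; |LN| = 11.20 ✓; ∠LNS = 130.6° ✓; |NS| = 26.10 ✓; ∠(NS, SR) = 86.70° ✗; |SR| = 15.50 ✓.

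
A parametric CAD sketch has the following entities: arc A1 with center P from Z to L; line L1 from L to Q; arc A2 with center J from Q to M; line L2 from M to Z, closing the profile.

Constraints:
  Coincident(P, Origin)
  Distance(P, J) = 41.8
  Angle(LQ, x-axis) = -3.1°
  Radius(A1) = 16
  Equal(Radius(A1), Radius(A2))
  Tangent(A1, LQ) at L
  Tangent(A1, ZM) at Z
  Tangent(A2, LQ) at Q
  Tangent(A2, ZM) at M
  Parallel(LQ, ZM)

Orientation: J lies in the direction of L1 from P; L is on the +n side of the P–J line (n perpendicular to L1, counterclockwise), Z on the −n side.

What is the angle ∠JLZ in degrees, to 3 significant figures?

69.1°

The slot axis is L1's direction at -3.1°, so u = (cos -3.1°, sin -3.1°) = (0.999, -0.0541) and n = (−sin -3.1°, cos -3.1°) = (0.0541, 0.999). P is at the origin and J lies 41.8 along u from P, so J = 41.8·u = (41.7, -2.26). Tangency of A1 to both parallel lines with radius 16.0 puts L and Z at P ± 16.0·n: L = (0.865, 16.0), Z = (-0.865, -16.0). Then cos ∠JLZ = LJ·LZ / (|LJ||LZ|), giving 69.1°.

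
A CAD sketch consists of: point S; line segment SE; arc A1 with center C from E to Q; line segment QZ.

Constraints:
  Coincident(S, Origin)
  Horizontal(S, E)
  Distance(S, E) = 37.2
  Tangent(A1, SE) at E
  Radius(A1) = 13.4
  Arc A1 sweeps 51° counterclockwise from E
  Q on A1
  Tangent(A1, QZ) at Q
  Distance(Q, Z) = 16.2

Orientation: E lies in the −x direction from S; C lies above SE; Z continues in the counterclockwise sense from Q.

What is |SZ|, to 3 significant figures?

24.2

On A1, E sits at bearing -90° from C; a 51° counterclockwise sweep puts Q at bearing -39°, so Q = C + 13.4·(cos -39°, sin -39°) = (-26.8, 4.97). The tangent condition forces CQ to be normal to QZ, so QZ runs along (−sin -39°, cos -39°); with |QZ| = 16.2, Z = (-16.6, 17.6). Then |SZ| = |Z − S| = 24.2.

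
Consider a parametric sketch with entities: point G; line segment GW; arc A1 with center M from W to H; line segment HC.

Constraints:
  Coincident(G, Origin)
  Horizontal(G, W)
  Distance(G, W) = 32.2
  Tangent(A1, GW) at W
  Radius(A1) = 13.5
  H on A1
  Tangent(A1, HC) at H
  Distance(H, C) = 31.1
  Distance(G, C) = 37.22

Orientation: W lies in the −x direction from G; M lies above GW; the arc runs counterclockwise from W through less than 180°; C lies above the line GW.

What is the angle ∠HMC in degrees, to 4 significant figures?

66.54°

Checks: G = (0.00, 0.00) ✓; G.y = 0.00, W.y = 0.00 ✓; |MH| = 13.50 ✓; ∠(MH, HC) = 90.00° ✓; |HC| = 31.10 ✓; |GC| = 37.22 ✓.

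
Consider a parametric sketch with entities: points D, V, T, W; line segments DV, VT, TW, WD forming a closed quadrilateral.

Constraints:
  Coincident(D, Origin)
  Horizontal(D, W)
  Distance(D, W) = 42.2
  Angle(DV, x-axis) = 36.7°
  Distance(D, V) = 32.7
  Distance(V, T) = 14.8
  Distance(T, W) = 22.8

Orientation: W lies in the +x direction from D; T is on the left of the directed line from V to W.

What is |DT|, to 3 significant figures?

46.6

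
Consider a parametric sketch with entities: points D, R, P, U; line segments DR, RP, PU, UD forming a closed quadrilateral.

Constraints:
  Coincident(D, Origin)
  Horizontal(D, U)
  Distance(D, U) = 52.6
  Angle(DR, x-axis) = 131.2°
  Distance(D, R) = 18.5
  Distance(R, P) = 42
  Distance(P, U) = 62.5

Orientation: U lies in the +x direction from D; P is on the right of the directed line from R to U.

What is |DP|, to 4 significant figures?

27.45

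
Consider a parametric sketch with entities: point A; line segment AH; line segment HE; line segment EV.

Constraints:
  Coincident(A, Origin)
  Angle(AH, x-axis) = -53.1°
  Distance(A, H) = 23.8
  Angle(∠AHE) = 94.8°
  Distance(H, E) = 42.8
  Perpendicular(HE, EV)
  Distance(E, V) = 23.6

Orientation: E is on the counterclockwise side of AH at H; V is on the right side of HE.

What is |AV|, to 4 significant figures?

65.15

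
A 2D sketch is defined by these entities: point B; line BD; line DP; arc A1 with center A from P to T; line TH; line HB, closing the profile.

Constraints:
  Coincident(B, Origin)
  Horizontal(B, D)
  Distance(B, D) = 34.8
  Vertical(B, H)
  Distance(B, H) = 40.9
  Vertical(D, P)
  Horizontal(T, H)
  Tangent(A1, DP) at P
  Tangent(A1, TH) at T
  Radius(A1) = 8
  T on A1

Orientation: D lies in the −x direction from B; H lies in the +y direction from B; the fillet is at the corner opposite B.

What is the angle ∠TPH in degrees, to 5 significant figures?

32.053°

B is at the origin; B and D share the same y with |BD| = 34.8 and D on the −x side, so D = (-34.800, 0.0000). B and H share the same x with |BH| = 40.9 and H on the +y side, so H = (0.0000, 40.900). The virtual corner opposite B is at (-34.800, 40.900). Tangency of A1 to DP means the radius AP is perpendicular to DP and the tangent condition forces AT to be normal to TH, with radius 8.0, so the center A sits 8.0 in from both sides at A = (-26.800, 32.900). That places the tangent points at P = (-34.800, 32.900) on DP and T = (-26.800, 40.900) on TH. Then cos ∠TPH = PT·PH / (|PT||PH|), giving 32.053°.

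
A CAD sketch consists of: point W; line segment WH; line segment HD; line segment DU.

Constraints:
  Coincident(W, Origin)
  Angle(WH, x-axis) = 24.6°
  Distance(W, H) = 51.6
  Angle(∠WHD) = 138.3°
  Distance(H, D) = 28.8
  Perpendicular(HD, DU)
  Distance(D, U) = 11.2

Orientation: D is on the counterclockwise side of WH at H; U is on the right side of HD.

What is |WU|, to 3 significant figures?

81.3

W is at the origin; WH runs at 24.6° with length 51.6, so H = 51.6·(cos 24.6°, sin 24.6°) = (46.9, 21.5). ∠WHD = 138.3°, so HD runs at 24.6° + (180° − 138.3°) = 66.3° from the x-axis; with |HD| = 28.8, D = H + 28.8·(cos 66.3°, sin 66.3°) = (58.5, 47.9). HD ⟂ DU; with |DU| = 11.2 on the right of HD, U = D + 11.2·(0.916, -0.402) = (68.7, 43.3). Then |WU| = |U − W| = 81.3.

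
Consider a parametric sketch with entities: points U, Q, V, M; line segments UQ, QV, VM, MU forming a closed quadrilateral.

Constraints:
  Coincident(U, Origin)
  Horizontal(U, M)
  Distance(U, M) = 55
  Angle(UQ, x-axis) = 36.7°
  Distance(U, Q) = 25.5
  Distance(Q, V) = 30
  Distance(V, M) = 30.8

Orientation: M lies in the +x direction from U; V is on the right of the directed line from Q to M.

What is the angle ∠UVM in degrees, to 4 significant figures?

126.3°

U is at the origin; U and M share the same y with |UM| = 55.0 and M in +x, so M = (55.0, 0). UQ runs at 36.7° with |UQ| = 25.5, so Q = (20.45, 15.24). V is determined by |QV| = 30.0 and |VM| = 30.8 together: it lies at the intersection of circle(Q, 30.0) and circle(M, 30.8). With |QM| = 37.77, the foot of the radical line on QM is 18.24 from Q and the perpendicular offset is √(30.0² − 18.24²) = 23.82. Taking the right-of-QM solution: V = (27.52, -13.91).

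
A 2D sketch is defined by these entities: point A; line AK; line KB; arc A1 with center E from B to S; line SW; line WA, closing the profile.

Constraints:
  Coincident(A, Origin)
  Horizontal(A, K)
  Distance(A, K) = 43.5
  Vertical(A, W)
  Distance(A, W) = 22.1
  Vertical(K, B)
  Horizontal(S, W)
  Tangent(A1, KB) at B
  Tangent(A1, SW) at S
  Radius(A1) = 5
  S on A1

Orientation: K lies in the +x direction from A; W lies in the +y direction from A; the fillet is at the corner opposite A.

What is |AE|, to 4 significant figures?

42.13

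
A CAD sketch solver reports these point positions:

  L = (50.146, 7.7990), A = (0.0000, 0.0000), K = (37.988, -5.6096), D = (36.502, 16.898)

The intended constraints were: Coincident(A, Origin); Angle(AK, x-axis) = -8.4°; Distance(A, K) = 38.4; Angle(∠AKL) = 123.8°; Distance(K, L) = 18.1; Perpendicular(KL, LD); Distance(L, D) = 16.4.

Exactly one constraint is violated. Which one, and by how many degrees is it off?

Perpendicular(KL, LD) — off by 8.50°.

A = (0.00, 0.00) ✓; AK at -8.400° ✓; |AK| = 38.40 ✓; ∠AKL = 123.8° ✓; |KL| = 18.10 ✓; ∠(KL, LD) = 98.50° ✗; |LD| = 16.40 ✓.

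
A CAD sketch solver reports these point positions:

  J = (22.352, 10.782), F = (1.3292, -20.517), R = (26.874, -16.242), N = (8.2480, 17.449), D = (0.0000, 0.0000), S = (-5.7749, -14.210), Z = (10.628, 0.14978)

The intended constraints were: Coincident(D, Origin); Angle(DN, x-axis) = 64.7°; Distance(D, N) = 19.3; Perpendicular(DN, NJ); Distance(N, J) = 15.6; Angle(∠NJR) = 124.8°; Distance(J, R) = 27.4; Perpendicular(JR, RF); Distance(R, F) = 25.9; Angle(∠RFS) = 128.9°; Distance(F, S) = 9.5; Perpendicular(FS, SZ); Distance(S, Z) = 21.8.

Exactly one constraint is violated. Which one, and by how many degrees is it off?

Perpendicular(FS, SZ) — off by 7.20°.

D = (0.00, 0.00) ✓; DN at 64.70° ✓; |DN| = 19.30 ✓; ∠(DN, NJ) = 90.00° ✓; |NJ| = 15.60 ✓; ∠NJR = 124.8° ✓; |JR| = 27.40 ✓; ∠(JR, RF) = 90.00° ✓; |RF| = 25.90 ✓; ∠RFS = 128.9° ✓; |FS| = 9.500 ✓; ∠(FS, SZ) = 97.20° ✗; |SZ| = 21.80 ✓.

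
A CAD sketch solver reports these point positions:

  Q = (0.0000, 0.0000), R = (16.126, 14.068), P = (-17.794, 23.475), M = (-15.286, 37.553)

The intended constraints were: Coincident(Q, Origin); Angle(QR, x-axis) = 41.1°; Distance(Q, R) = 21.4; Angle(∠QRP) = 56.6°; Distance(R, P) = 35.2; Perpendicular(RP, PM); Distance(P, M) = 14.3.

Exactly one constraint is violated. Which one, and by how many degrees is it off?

Perpendicular(RP, PM) — off by 5.40°.

Q = (0.00, 0.00) ✓; QR at 41.10° ✓; |QR| = 21.40 ✓; ∠QRP = 56.60° ✓; |RP| = 35.20 ✓; ∠(RP, PM) = 84.60° ✗; |PM| = 14.30 ✓.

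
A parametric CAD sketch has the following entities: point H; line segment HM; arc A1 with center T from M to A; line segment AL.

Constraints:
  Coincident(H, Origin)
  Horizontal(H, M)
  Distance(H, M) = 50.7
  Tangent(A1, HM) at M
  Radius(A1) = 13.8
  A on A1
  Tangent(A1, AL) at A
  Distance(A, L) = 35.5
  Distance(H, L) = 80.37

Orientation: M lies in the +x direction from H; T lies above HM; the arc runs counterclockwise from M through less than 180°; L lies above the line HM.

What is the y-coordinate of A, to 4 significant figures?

14.36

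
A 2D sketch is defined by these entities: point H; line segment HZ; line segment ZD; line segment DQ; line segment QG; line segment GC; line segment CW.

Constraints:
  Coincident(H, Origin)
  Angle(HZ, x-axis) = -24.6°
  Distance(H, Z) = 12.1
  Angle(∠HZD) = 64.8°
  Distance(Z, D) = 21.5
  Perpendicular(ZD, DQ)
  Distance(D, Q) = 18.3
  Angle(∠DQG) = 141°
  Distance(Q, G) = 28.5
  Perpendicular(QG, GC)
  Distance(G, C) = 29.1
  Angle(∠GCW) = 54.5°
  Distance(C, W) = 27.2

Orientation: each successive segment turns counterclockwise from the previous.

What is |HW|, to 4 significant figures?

4.403

H is at the origin; HZ runs at -24.6° with length 12.1, so Z = (11.00, -5.037). ∠HZD = 64.8° gives ZD at 90.60° from the x-axis; with |ZD| = 21.5, D = (10.78, 16.46). ZD is perpendicular to DQ, so DQ runs at -179.4°; with |DQ| = 18.3, Q = (-7.522, 16.27). ∠DQG = 141.0° gives QG at -140.4° from the x-axis; with |QG| = 28.5, G = (-29.48, -1.896). QG is perpendicular to GC, so GC runs at -50.40°; with |GC| = 29.1, C = (-10.93, -24.32). ∠GCW = 54.5° gives CW at 75.10° from the x-axis; with |CW| = 27.2, W = (-3.939, 1.967). Then |HW| = |W − H| = 4.403.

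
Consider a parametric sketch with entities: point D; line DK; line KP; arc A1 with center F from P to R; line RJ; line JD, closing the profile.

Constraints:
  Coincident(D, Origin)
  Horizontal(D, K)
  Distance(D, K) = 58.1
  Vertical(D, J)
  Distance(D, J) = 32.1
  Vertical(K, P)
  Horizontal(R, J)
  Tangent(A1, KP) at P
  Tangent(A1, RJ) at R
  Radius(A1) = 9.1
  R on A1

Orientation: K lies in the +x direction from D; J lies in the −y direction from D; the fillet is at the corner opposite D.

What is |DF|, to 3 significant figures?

54.1

D is at the origin; DK is horizontal with |DK| = 58.1 and K on the +x side, so K = (58.1, 0.00). D and J share the same x with |DJ| = 32.1 and J on the −y side, so J = (0.00, -32.1). The virtual corner opposite D is at (58.1, -32.1). Tangency of A1 to KP means the radius FP is perpendicular to KP and since A1 is tangent to RJ there, FR ⟂ RJ, with radius 9.1, so the center F sits 9.1 in from both sides at F = (49.0, -23.0). Then |DF| = |F − D| = 54.1.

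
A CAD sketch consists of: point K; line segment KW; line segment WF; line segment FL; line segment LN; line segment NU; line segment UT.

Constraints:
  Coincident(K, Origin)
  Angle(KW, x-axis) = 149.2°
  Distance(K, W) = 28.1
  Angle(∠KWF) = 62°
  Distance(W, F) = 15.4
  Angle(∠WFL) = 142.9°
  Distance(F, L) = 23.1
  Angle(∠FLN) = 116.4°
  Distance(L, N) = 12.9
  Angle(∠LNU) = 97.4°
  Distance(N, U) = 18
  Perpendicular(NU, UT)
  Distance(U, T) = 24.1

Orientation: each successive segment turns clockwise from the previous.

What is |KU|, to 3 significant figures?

0.808

K is at the origin; KW runs at 149.2° with length 28.1, so W = (-24.1, 14.4). ∠KWF = 62.0° gives WF at 31.2° from the x-axis; with |WF| = 15.4, F = (-11.0, 22.4). ∠WFL = 142.9° gives FL at -5.90° from the x-axis; with |FL| = 23.1, L = (12.0, 20.0). ∠FLN = 116.4° gives LN at -69.5° from the x-axis; with |LN| = 12.9, N = (16.5, 7.91). ∠LNU = 97.4° gives NU at -152° from the x-axis; with |NU| = 18.0, U = (0.623, -0.514). Then |KU| = |U − K| = 0.808.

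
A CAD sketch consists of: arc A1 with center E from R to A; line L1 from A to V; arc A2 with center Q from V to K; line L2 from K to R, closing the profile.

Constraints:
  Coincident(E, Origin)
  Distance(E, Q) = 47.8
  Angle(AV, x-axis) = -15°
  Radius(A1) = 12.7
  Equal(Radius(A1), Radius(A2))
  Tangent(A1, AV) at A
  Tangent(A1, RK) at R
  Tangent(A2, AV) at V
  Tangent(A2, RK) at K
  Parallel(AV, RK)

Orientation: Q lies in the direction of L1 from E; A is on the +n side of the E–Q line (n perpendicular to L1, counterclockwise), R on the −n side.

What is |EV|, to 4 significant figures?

49.46

The slot axis is L1's direction at -15.0°, so u = (cos -15.0°, sin -15.0°) = (0.9659, -0.2588) and n = (−sin -15.0°, cos -15.0°) = (0.2588, 0.9659). E is at the origin and Q lies 47.8 along u from E, so Q = 47.8·u = (46.17, -12.37). Tangency of A1 to both parallel lines with radius 12.7 puts A and R at E ± 12.7·n: A = (3.287, 12.27), R = (-3.287, -12.27). Equal radii place V and K the same way about Q: V = Q + 12.7·n = (49.46, -0.1043), K = Q − 12.7·n = (42.88, -24.64). Then |EV| = |V − E| = 49.46.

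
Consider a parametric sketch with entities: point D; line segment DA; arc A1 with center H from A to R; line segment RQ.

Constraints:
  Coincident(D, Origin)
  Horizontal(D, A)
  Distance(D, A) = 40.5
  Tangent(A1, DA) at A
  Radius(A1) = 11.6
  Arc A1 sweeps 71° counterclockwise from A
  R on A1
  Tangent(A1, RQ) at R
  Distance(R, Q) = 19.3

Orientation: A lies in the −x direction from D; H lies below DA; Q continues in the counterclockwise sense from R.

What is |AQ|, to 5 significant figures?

31.263

On A1, A sits at bearing 90° from H; a 71° counterclockwise sweep puts R at bearing 161°, so R = H + 11.6·(cos 161°, sin 161°) = (-51.468, -7.8234). A1 meets RQ tangentially, so HR is at right angles to RQ, so RQ runs along (−sin 161°, cos 161°); with |RQ| = 19.3, Q = (-57.751, -26.072). Then |AQ| = |Q − A| = 31.263.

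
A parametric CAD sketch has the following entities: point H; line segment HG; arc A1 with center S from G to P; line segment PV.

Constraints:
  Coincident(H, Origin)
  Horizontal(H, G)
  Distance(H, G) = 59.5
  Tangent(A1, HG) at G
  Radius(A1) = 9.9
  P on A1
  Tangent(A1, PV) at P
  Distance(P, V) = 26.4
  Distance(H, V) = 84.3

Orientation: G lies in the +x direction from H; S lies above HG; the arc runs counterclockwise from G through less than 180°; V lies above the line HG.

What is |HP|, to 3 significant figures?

69.0

H is at the origin; HG is horizontal with |HG| = 59.5 and G on the +x side, so G = (59.5, 0.00). Since A1 is tangent to HG there, SG ⟂ HG, so S = G + (0, 9.9) = (59.5, 9.90). Since SP ⟂ PV (tangency), |SV| = √(9.9² + 26.4²) = 28.2 regardless of where P sits on A1. So V lies on both circle(H, 84.3) and circle(S, 28.2); the above-HG intersection is V = (78.5, 30.7). P is the foot of the tangent from V: P = (68.7, 6.22).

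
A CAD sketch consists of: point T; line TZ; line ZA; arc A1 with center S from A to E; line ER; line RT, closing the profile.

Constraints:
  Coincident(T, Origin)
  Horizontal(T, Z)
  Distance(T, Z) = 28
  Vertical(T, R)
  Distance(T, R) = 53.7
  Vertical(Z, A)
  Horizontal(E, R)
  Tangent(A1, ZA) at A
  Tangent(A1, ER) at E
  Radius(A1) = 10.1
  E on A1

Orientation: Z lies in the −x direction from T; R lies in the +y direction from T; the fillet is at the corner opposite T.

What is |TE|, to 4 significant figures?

56.60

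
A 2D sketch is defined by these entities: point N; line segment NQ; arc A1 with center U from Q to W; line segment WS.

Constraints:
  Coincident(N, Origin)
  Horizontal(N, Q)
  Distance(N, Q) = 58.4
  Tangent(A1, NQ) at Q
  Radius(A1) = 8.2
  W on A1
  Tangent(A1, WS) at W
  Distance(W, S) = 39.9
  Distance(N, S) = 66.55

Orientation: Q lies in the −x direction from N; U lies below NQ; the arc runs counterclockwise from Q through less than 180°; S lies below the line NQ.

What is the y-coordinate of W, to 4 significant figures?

-12.06

N is at the origin; NQ is horizontal with |NQ| = 58.4 and Q on the −x side, so Q = (-58.40, 0.000). Since A1 is tangent to NQ there, UQ ⟂ NQ, so U = Q + (0, -8.2) = (-58.40, -8.200). Since UW ⟂ WS (tangency), |US| = √(8.2² + 39.9²) = 40.73 regardless of where W sits on A1. So S lies on both circle(N, 66.55) and circle(U, 40.73); the below-NQ intersection is S = (-46.85, -47.26). W is the foot of the tangent from S: W = (-65.63, -12.06).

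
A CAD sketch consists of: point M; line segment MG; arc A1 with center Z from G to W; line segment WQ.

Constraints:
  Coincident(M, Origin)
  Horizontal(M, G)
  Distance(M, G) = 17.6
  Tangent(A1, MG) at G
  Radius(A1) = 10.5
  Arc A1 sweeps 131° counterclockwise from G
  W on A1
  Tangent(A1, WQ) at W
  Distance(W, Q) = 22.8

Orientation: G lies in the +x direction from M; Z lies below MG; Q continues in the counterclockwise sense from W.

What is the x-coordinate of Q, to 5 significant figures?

24.634

M is at the origin; MG is horizontal with |MG| = 17.6 and G on the +x side, so G = (17.600, 0.0000). Tangency of A1 to MG means the radius ZG is perpendicular to MG, so Z = G + (0, -10.5) = (17.600, -10.500). On A1, G sits at bearing 90° from Z; a 131° counterclockwise sweep puts W at bearing 221°, so W = Z + 10.5·(cos 221°, sin 221°) = (9.6755, -17.389). Tangency of A1 to WQ means the radius ZW is perpendicular to WQ, so WQ runs along (−sin 221°, cos 221°); with |WQ| = 22.8, Q = (24.634, -34.596). So Q.x = 24.634.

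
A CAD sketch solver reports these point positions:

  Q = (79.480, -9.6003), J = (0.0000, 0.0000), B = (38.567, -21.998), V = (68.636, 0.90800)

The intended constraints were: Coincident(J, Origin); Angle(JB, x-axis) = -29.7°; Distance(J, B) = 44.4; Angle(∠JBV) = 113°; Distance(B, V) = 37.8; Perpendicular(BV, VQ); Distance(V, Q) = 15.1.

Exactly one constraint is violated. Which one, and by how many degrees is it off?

Perpendicular(BV, VQ) — off by 8.60°.

J = (0.00, 0.00) ✓; JB at -29.70° ✓; |JB| = 44.40 ✓; ∠JBV = 113.0° ✓; |BV| = 37.80 ✓; ∠(BV, VQ) = 81.40° ✗; |VQ| = 15.10 ✓.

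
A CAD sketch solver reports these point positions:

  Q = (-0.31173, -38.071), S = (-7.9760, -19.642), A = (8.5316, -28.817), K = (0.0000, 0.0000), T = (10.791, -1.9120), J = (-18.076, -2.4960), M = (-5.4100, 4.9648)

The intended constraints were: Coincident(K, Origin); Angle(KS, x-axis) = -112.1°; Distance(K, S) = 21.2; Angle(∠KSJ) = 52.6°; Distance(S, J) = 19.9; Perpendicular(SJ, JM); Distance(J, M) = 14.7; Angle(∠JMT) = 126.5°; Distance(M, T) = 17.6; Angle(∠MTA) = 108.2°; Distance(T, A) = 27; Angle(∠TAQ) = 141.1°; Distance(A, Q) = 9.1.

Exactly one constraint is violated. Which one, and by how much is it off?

Distance(A, Q) = 9.1 — off by 3.70.

K = (0.00, 0.00) ✓; KS at -112.1° ✓; |KS| = 21.20 ✓; ∠KSJ = 52.60° ✓; |SJ| = 19.90 ✓; ∠(SJ, JM) = 90.00° ✓; |JM| = 14.70 ✓; ∠JMT = 126.5° ✓; |MT| = 17.60 ✓; ∠MTA = 108.2° ✓; |TA| = 27.00 ✓; ∠TAQ = 141.1° ✓; |AQ| = 12.80 ✗.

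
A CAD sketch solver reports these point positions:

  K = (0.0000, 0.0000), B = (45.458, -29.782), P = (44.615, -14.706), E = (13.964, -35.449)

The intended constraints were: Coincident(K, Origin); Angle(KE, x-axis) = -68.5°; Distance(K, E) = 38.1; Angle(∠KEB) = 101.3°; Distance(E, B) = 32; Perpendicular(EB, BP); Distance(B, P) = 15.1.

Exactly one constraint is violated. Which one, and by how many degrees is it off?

Perpendicular(EB, BP) — off by 7.00°.

K = (0.00, 0.00) ✓; KE at -68.50° ✓; |KE| = 38.10 ✓; ∠KEB = 101.3° ✓; |EB| = 32.00 ✓; ∠(EB, BP) = 83.00° ✗; |BP| = 15.10 ✓.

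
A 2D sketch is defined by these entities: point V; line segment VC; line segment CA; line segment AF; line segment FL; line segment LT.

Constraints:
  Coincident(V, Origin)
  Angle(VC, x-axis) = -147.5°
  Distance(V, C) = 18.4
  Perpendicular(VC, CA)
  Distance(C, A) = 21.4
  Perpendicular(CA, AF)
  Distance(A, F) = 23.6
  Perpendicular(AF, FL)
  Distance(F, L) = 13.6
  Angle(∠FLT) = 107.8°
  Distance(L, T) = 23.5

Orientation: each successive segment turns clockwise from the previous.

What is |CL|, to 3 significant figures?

24.9

V is at the origin; VC runs at -147.5° with length 18.4, so C = (-15.5, -9.89). VC is perpendicular to CA, so CA runs at 122°; with |CA| = 21.4, A = (-27.0, 8.16). CA is perpendicular to AF, so AF runs at 32.5°; with |AF| = 23.6, F = (-7.11, 20.8). The perpendicularity gives FL at right angles to AF, so FL runs at -57.5°; with |FL| = 13.6, L = (0.195, 9.37). Then |CL| = |L − C| = 24.9.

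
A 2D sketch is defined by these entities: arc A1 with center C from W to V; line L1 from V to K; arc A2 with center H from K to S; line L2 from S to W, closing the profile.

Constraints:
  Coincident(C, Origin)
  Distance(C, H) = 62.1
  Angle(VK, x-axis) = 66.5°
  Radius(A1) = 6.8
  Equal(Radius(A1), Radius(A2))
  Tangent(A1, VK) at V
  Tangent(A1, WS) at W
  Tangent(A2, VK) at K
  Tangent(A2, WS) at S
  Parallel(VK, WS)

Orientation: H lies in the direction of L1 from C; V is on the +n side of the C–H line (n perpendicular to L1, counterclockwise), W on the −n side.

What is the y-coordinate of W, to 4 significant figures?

-2.711

C is at the origin and H lies 62.1 along u from C, so H = 62.1·u = (24.76, 56.95). Tangency of A1 to both parallel lines with radius 6.8 puts V and W at C ± 6.8·n: V = (-6.236, 2.711), W = (6.236, -2.711). So W.y = -2.711.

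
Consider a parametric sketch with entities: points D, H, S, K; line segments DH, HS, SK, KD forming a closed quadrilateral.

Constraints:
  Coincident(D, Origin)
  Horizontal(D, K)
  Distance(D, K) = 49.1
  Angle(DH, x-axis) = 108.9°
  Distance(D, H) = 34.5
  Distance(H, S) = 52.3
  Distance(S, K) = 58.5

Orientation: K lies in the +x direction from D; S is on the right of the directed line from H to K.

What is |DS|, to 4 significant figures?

20.34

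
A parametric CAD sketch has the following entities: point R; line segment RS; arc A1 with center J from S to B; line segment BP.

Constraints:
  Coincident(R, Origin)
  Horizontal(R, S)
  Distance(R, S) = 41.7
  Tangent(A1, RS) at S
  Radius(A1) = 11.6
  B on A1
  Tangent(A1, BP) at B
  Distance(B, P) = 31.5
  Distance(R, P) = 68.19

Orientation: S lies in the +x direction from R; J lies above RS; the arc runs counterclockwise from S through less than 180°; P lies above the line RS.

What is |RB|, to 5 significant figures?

54.596

R is at the origin; R and S share the same y with |RS| = 41.7 and S on the +x side, so S = (41.700, 0.0000). Since A1 is tangent to RS there, JS ⟂ RS, so J = S + (0, 11.6) = (41.700, 11.600). Since JB ⟂ BP (tangency), |JP| = √(11.6² + 31.5²) = 33.568 regardless of where B sits on A1. So P lies on both circle(R, 68.19) and circle(J, 33.568); the above-RS intersection is P = (52.653, 43.331). B is the foot of the tangent from P: B = (53.298, 11.837).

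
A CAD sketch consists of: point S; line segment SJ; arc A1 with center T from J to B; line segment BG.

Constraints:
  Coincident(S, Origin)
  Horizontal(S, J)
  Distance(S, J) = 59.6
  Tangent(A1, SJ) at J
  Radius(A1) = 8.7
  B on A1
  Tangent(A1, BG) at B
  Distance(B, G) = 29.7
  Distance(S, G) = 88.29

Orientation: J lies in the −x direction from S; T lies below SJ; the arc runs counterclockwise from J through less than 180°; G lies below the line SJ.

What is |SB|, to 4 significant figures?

66.85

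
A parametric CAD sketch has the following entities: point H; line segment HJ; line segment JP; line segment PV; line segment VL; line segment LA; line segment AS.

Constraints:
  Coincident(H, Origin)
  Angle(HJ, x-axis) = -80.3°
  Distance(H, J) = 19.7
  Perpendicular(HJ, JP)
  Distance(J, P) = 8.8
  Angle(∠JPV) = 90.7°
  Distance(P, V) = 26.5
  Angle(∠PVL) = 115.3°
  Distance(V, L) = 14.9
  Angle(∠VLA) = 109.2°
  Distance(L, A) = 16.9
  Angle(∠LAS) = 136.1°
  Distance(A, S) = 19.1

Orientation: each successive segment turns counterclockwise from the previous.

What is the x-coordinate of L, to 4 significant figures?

-6.453

H is at the origin; HJ runs at -80.3° with length 19.7, so J = (3.319, -19.42). The perpendicularity gives JP at right angles to HJ, so JP runs at 9.700°; with |JP| = 8.8, P = (11.99, -17.94). ∠JPV = 90.7° gives PV at 99.00° from the x-axis; with |PV| = 26.5, V = (7.848, 8.238). ∠PVL = 115.3° gives VL at 163.7° from the x-axis; with |VL| = 14.9, L = (-6.453, 12.42). So L.x = -6.453.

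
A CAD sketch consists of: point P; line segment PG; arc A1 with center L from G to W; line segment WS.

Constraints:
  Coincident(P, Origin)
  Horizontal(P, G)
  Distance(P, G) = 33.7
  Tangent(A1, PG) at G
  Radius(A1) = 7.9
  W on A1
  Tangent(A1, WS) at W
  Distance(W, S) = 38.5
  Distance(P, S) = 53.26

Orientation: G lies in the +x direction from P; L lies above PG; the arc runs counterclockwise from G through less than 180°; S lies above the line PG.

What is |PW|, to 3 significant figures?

42.4

Checks: |LW| = 7.900 ✓; ∠(LW, WS) = 90.00° ✓; |WS| = 38.50 ✓; |PS| = 53.26 ✓.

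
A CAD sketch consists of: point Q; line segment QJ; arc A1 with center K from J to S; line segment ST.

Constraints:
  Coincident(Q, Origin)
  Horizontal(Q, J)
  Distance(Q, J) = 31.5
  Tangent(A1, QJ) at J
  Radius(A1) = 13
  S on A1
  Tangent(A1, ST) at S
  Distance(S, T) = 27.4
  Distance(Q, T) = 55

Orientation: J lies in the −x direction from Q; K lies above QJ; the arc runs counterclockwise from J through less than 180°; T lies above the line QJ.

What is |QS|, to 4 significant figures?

28.14

Checks: ∠(KJ, JQ) = 90.00° ✓; |KS| = 13.00 ✓; ∠(KS, ST) = 90.00° ✓; |ST| = 27.40 ✓; |QT| = 55.00 ✓.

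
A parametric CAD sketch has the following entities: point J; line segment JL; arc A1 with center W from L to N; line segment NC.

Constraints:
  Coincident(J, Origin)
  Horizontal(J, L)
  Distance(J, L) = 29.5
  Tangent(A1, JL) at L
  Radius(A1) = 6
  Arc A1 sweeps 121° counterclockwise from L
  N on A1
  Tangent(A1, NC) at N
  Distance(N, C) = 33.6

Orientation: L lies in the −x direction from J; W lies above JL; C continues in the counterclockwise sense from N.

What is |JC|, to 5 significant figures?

56.316

On A1, L sits at bearing -90° from W; a 121° counterclockwise sweep puts N at bearing 31°, so N = W + 6.0·(cos 31°, sin 31°) = (-24.357, 9.0902). Since A1 is tangent to NC there, WN ⟂ NC, so NC runs along (−sin 31°, cos 31°); with |NC| = 33.6, C = (-41.662, 37.891). Then |JC| = |C − J| = 56.316.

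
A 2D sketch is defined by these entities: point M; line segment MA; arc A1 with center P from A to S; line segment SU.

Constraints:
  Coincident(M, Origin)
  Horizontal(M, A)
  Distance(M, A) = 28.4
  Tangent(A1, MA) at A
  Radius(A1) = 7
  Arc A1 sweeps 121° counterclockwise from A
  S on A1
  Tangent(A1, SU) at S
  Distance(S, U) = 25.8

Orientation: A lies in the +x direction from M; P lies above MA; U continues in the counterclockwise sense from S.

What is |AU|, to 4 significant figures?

33.52

M is at the origin; M and A share the same y with |MA| = 28.4 and A on the +x side, so A = (28.40, 0.000). A1 meets MA tangentially, so PA is at right angles to MA, so P = A + (0, 7) = (28.40, 7.000). On A1, A sits at bearing -90° from P; a 121° counterclockwise sweep puts S at bearing 31°, so S = P + 7.0·(cos 31°, sin 31°) = (34.40, 10.61). The tangent condition forces PS to be normal to SU, so SU runs along (−sin 31°, cos 31°); with |SU| = 25.8, U = (21.11, 32.72). Then |AU| = |U − A| = 33.52.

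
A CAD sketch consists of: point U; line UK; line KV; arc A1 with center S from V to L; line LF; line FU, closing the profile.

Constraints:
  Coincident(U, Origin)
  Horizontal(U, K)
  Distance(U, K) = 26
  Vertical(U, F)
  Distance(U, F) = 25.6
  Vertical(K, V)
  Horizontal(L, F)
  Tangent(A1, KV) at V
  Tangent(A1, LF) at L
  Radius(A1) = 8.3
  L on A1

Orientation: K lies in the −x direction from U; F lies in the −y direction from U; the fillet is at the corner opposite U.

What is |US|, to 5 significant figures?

24.750

U is at the origin; UK is horizontal with |UK| = 26.0 and K on the −x side, so K = (-26.000, 0.0000). UF is vertical with |UF| = 25.6 and F on the −y side, so F = (0.0000, -25.600). The virtual corner opposite U is at (-26.000, -25.600). A1 meets KV tangentially, so SV is at right angles to KV and A1 meets LF tangentially, so SL is at right angles to LF, with radius 8.3, so the center S sits 8.3 in from both sides at S = (-17.700, -17.300). Then |US| = |S − U| = 24.750.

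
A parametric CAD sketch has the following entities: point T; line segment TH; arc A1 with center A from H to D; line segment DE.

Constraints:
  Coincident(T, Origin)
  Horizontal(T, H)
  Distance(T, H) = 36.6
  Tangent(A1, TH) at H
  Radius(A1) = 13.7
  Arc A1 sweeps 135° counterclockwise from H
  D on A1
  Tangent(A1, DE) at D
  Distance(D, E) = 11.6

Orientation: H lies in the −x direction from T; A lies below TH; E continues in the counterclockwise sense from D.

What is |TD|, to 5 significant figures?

51.860

Tangency of A1 to TH means the radius AH is perpendicular to TH, so A = H + (0, -13.7) = (-36.600, -13.700). On A1, H sits at bearing 90° from A; a 135° counterclockwise sweep puts D at bearing 225°, so D = A + 13.7·(cos 225°, sin 225°) = (-46.287, -23.387). Then |TD| = |D − T| = 51.860.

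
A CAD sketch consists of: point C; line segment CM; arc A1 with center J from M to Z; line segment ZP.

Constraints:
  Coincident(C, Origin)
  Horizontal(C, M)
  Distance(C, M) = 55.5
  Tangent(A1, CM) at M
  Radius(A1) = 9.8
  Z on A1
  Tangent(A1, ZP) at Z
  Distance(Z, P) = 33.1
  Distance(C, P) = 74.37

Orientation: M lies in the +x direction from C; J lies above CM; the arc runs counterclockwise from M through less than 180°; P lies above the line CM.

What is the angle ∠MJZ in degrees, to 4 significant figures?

99.12°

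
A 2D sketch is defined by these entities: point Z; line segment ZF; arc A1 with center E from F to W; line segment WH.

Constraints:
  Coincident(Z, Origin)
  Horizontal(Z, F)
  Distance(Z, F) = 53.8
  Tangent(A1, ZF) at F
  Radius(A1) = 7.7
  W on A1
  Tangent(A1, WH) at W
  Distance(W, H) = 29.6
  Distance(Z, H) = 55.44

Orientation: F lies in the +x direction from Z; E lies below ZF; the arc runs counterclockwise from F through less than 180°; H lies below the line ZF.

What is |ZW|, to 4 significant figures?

46.65

Checks: Z.y = 0.00, F.y = 0.00 ✓; |EW| = 7.700 ✓; ∠(EW, WH) = 90.00° ✓; |WH| = 29.60 ✓; |ZH| = 55.44 ✓.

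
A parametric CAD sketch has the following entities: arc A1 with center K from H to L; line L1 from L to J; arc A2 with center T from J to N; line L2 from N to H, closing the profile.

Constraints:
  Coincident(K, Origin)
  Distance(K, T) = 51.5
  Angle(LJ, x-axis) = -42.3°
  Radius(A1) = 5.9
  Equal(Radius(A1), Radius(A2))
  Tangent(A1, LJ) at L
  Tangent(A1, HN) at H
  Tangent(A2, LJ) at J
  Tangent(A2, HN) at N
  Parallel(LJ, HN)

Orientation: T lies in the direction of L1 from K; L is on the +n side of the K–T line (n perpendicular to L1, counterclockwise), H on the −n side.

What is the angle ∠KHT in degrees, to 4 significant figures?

83.46°

The slot axis is L1's direction at -42.3°, so u = (cos -42.3°, sin -42.3°) = (0.7396, -0.6730) and n = (−sin -42.3°, cos -42.3°) = (0.6730, 0.7396). K is at the origin and T lies 51.5 along u from K, so T = 51.5·u = (38.09, -34.66). Tangency of A1 to both parallel lines with radius 5.9 puts L and H at K ± 5.9·n: L = (3.971, 4.364), H = (-3.971, -4.364). Then cos ∠KHT = HK·HT / (|HK||HT|), giving 83.46°.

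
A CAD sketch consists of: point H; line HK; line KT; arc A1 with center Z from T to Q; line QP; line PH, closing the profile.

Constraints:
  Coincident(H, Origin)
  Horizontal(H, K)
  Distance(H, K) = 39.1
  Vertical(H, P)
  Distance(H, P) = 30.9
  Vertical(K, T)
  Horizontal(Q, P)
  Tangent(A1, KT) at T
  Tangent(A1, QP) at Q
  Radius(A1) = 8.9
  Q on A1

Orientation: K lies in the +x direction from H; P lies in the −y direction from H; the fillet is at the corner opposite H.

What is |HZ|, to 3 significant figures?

37.4

H is at the origin; HK is horizontal with |HK| = 39.1 and K on the +x side, so K = (39.1, 0.00). H and P share the same x with |HP| = 30.9 and P on the −y side, so P = (0.00, -30.9). The virtual corner opposite H is at (39.1, -30.9). Tangency of A1 to KT means the radius ZT is perpendicular to KT and A1 meets QP tangentially, so ZQ is at right angles to QP, with radius 8.9, so the center Z sits 8.9 in from both sides at Z = (30.2, -22.0). Then |HZ| = |Z − H| = 37.4.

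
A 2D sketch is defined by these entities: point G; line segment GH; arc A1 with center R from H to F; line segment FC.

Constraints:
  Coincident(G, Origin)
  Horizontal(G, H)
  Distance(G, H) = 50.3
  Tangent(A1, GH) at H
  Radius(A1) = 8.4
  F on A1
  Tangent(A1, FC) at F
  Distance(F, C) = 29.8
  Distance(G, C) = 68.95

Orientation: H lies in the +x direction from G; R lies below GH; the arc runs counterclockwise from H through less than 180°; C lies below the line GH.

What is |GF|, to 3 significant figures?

44.7

G is at the origin; GH is horizontal with |GH| = 50.3 and H on the +x side, so H = (50.3, 0.00). A1 meets GH tangentially, so RH is at right angles to GH, so R = H + (0, -8.4) = (50.3, -8.40). Since RF ⟂ FC (tangency), |RC| = √(8.4² + 29.8²) = 31.0 regardless of where F sits on A1. So C lies on both circle(G, 68.95) and circle(R, 31.0); the below-GH intersection is C = (57.1, -38.6). F is the foot of the tangent from C: F = (42.9, -12.4).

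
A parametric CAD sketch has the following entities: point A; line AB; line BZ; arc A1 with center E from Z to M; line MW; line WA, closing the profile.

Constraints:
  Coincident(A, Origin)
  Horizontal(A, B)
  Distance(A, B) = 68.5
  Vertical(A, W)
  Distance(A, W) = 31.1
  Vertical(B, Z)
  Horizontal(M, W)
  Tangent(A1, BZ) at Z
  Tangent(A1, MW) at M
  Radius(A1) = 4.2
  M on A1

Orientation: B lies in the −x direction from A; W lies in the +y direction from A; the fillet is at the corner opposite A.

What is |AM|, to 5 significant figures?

71.426

A is at the origin; AB is horizontal with |AB| = 68.5 and B on the −x side, so B = (-68.500, 0.0000). AW is vertical with |AW| = 31.1 and W on the +y side, so W = (0.0000, 31.100). The virtual corner opposite A is at (-68.500, 31.100). Tangency of A1 to BZ means the radius EZ is perpendicular to BZ and tangency of A1 to MW means the radius EM is perpendicular to MW, with radius 4.2, so the center E sits 4.2 in from both sides at E = (-64.300, 26.900). That places the tangent points at Z = (-68.500, 26.900) on BZ and M = (-64.300, 31.100) on MW. Then |AM| = |M − A| = 71.426.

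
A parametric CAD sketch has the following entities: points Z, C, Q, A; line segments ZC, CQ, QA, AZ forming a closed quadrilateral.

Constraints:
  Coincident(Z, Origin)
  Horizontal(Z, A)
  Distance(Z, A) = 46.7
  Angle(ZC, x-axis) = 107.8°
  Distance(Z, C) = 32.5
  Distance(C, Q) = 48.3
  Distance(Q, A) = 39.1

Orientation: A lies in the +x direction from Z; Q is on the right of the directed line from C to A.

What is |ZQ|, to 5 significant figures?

16.407

Checks: |CQ| = 48.30 ✓; |QA| = 39.10 ✓.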